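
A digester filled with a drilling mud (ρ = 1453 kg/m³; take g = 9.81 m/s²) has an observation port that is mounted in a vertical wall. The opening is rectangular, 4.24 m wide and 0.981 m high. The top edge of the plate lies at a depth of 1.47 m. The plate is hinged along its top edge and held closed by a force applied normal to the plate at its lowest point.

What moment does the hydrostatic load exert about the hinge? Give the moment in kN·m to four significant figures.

M ≈ 61.77 kN·m

γ = ρg = 1453 × 9.81 / 1000 = 14.25393 kN/m³.
The centroid lies 0.981/2 = 0.4905 m below the top edge, so the centroid depth is h_c = 1.47 + 0.4905 = 1.9605 m.
A = 4.24 × 0.981 = 4.15944 m².
Resultant F = γ·h_c·A = 14.25393 × 1.9605 × 4.15944 = 116.235 kN.
I_c = b·h³/12 = 4.24 × 0.981³/12 = 0.333574 m⁴.
Centre of pressure: y_p = y_c + I_c/(y_c·A) = 1.9605 + 0.333574/(1.9605 × 4.15944) = 1.9605 + 0.0409063 = 2.00141 m along the plane.
The resultant acts 0.4905 + 0.0409063 = 0.531406 m (along the plate) below the hinge at the top edge, so the moment about the hinge is M = F × 0.531406 = 116.235 × 0.531406 = 61.768 kN·m.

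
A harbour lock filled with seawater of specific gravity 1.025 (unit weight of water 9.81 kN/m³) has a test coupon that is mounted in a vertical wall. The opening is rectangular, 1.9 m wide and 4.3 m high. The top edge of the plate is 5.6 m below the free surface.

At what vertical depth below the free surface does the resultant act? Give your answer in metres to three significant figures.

γ = 1.025 × 9.81 = 10.05525 kN/m³.
The centroid lies 4.3/2 = 2.15 m below the top edge, so the centroid depth is h_c = 5.6 + 2.15 = 7.75 m.
A = 1.9 × 4.3 = 8.17 m².
Resultant F = γ·h_c·A = 10.05525 × 7.75 × 8.17 = 636.673 kN.
I_c = b·h³/12 = 1.9 × 4.3³/12 = 12.5886 m⁴.
Centre of pressure: y_p = y_c + I_c/(y_c·A) = 7.75 + 12.5886/(7.75 × 8.17) = 7.75 + 0.198817 = 7.94882 m along the plane.

h_p = 7.95 m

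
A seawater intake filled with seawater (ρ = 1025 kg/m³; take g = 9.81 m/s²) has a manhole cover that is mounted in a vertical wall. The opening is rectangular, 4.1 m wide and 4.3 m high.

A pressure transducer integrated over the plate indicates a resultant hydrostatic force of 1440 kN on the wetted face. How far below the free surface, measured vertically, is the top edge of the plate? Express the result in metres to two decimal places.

γ = ρg = 1025 × 9.81 / 1000 = 10.05525 kN/m³.
A = 4.1 × 4.3 = 17.63 m².
From F = γ·h_c·A, the centroid depth is h_c = 1440/(10.05525 × 17.63) = 8.12302 m.
The centroid lies 4.3/2 = 2.15 m below the top edge, so the top edge sits at h_top = 8.12302 − 2.15 = 5.97302 m below the surface.

d_top ≈ 5.97 m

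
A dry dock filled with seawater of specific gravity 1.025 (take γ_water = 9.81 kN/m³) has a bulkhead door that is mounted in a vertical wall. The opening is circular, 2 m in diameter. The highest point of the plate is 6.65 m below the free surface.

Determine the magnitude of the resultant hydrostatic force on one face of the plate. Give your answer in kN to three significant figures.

F ≈ 242 kN

γ = 1.025 × 9.81 = 10.05525 kN/m³.
The centroid is at the centre, 1 m below the top of the plate, so the centroid depth is h_c = 6.65 + 1 = 7.65 m.
A = π(1)² = 3.14159 m².
Resultant F = γ·h_c·A = 10.05525 × 7.65 × 3.14159 = 241.659 kN.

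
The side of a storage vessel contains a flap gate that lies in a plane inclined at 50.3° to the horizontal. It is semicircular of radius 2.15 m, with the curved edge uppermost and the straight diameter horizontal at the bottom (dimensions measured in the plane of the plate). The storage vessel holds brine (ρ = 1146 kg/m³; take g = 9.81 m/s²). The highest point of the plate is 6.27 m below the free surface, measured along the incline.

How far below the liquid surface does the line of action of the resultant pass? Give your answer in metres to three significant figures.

γ = ρg = 1146 × 9.81 / 1000 = 11.24226 kN/m³.
Let θ = 50.3° be the plate's angle to the horizontal; measure y along the incline from where the plane meets the free surface. Vertical depth h = y·sinθ with sinθ = 0.769400.
The centroid lies 4r/(3π) = 0.912488 m above the diameter, so r − 4r/(3π) = 2.15 − 0.912488 = 1.23751 m below the topmost point, so y_c = 6.27 + 1.23751 = 7.50751 m and h_c = 7.50751 × 0.769400 = 5.77628 m.
A = πr²/2 = π × 2.15²/2 = 7.26101 m².
Resultant F = γ·h_c·A = 11.24226 × 5.77628 × 7.26101 = 471.519 kN.
I_c = (π/8 − 8/(9π))·r⁴ = 0.109757 × 2.15⁴ = 2.34523 m⁴.
Centre of pressure: y_p = y_c + I_c/(y_c·A) = 7.50751 + 2.34523/(7.50751 × 7.26101) = 7.50751 + 0.0430222 = 7.55053 m along the plane.
Vertically, h_p = y_p·sinθ = 7.55053 × 0.769400 = 5.80938 m.

h_p = 5.81 m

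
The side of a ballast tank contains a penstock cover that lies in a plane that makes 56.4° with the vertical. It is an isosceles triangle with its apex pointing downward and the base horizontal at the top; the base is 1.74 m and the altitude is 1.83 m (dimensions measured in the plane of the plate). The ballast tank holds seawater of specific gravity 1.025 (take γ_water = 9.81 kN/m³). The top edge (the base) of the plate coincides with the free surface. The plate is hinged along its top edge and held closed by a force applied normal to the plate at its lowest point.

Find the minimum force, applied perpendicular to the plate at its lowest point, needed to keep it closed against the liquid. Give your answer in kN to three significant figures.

γ = 1.025 × 9.81 = 10.05525 kN/m³.
The plate makes 56.4° with the vertical, i.e. θ = 90° − 56.4° = 33.6° to the horizontal. Measuring y along the incline from the free-surface line, vertical depth h = y·sinθ with sinθ = 0.553392.
With the apex down, the centroid sits h/3 = 1.83/3 = 0.61 m below the base (the top edge), so y_c = 0.61 m and h_c = 0.61 × 0.553392 = 0.337569 m.
A = ½ × 1.74 × 1.83 = 1.5921 m².
Resultant F = γ·h_c·A = 10.05525 × 0.337569 × 1.5921 = 5.40413 kN.
I_c = b·h³/36 = 1.74 × 1.83³/36 = 0.29621 m⁴.
Centre of pressure: y_p = y_c + I_c/(y_c·A) = 0.61 + 0.29621/(0.61 × 1.5921) = 0.61 + 0.305 = 0.915 m along the plane.
The resultant acts 0.61 + 0.305 = 0.915 m (along the plate) below the hinge at the top edge, so the moment about the hinge is M = F × 0.915 = 5.40413 × 0.915 = 4.94478 kN·m.
A normal force at the bottom, 1.83 m from the hinge, must supply this moment: P = 4.94478/1.83 = 2.70207 kN.

P ≈ 2.70 kN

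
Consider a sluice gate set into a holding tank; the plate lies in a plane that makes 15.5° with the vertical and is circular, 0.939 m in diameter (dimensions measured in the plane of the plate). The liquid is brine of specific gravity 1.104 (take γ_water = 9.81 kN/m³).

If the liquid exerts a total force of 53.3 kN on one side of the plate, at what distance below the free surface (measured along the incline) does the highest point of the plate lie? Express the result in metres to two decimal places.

γ = 1.104 × 9.81 = 10.83024 kN/m³.
A = π(0.4695)² = 0.692502 m².
From F = γ·h_c·A, the centroid depth is h_c = 53.3/(10.83024 × 0.692502) = 7.1067 m.
The plate makes 15.5° with the vertical, i.e. θ = 90° − 15.5° = 74.5° to the horizontal. Measuring y along the incline from the free-surface line, vertical depth h = y·sinθ with sinθ = 0.963630.
Along the incline, y_c = h_c/sinθ = 7.1067/0.963630 = 7.37493 m.
The centroid is at the centre, 0.4695 m below the top of the plate, so the highest point sits at y_top = 7.37493 − 0.4695 = 6.90543 m along the incline.

y_top ≈ 6.91 m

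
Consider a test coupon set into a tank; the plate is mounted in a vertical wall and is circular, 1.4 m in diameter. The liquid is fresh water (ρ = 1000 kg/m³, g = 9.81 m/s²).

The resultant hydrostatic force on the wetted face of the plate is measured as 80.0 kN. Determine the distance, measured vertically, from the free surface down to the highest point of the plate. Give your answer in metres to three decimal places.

d_top ≈ 4.598 m

γ = ρg = 1000 × 9.81 = 9810 N/m³ = 9.81 kN/m³.
A = π(0.7)² = 1.53938 m².
From F = γ·h_c·A, the centroid depth is h_c = 80.0/(9.81 × 1.53938) = 5.29755 m.
The centroid is at the centre, 0.7 m below the top of the plate, so the highest point sits at h_top = 5.29755 − 0.7 = 4.59755 m below the surface.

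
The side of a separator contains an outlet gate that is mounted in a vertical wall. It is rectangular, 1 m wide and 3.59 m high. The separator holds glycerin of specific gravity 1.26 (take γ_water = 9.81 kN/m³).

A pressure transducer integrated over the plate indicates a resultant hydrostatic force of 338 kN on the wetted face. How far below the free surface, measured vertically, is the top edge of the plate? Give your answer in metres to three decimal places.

d_top ≈ 5.822 m

γ = 1.26 × 9.81 = 12.3606 kN/m³.
A = 1 × 3.59 = 3.59 m².
From F = γ·h_c·A, the centroid depth is h_c = 338/(12.3606 × 3.59) = 7.61698 m.
The centroid lies 3.59/2 = 1.795 m below the top edge, so the top edge sits at h_top = 7.61698 − 1.795 = 5.82198 m below the surface.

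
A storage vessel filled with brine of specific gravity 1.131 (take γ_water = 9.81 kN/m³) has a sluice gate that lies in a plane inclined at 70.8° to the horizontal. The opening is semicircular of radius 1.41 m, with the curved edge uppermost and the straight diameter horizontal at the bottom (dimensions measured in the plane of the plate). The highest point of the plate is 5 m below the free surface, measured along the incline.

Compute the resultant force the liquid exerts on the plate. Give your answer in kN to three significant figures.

F ≈ 190 kN

γ = 1.131 × 9.81 = 11.09511 kN/m³.
Let θ = 70.8° be the plate's angle to the horizontal; measure y along the incline from where the plane meets the free surface. Vertical depth h = y·sinθ with sinθ = 0.944376.
The centroid lies 4r/(3π) = 0.598423 m above the diameter, so r − 4r/(3π) = 1.41 − 0.598423 = 0.811577 m below the topmost point, so y_c = 5 + 0.811577 = 5.81158 m and h_c = 5.81158 × 0.944376 = 5.48832 m.
A = πr²/2 = π × 1.41²/2 = 3.1229 m².
Resultant F = γ·h_c·A = 11.09511 × 5.48832 × 3.1229 = 190.164 kN.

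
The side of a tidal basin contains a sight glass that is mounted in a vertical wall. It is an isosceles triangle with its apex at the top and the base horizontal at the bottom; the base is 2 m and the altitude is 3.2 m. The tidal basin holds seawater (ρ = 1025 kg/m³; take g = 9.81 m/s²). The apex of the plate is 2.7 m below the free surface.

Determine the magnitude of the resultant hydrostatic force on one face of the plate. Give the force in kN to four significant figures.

γ = ρg = 1025 × 9.81 / 1000 = 10.05525 kN/m³.
With the apex up, the centroid sits 2h/3 = 2 × 3.2/3 = 2.13333 m below the apex, so the centroid depth is h_c = 2.7 + 2.13333 = 4.83333 m.
A = ½ × 2 × 3.2 = 3.2 m².
Resultant F = γ·h_c·A = 10.05525 × 4.83333 × 3.2 = 155.521 kN.

F ≈ 155.5 kN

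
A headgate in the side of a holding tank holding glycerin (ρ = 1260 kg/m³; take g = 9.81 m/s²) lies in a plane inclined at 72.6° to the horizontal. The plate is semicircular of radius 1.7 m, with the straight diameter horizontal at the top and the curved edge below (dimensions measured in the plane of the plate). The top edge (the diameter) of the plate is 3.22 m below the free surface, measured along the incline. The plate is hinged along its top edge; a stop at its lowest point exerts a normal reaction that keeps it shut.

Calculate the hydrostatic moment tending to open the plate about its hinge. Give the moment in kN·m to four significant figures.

M ≈ 163.1 kN·m

γ = ρg = 1260 × 9.81 / 1000 = 12.3606 kN/m³.
Let θ = 72.6° be the plate's angle to the horizontal; measure y along the incline from where the plane meets the free surface. Vertical depth h = y·sinθ with sinθ = 0.954240.
The centroid of a semicircle lies 4r/(3π) = 0.721502 m from the diameter, here below the top edge, so y_c = 3.22 + 0.721502 = 3.9415 m and h_c = 3.9415 × 0.954240 = 3.76114 m.
A = πr²/2 = π × 1.7²/2 = 4.5396 m².
Resultant F = γ·h_c·A = 12.3606 × 3.76114 × 4.5396 = 211.046 kN.
I_c = (π/8 − 8/(9π))·r⁴ = 0.109757 × 1.7⁴ = 0.916701 m⁴.
Centre of pressure: y_p = y_c + I_c/(y_c·A) = 3.9415 + 0.916701/(3.9415 × 4.5396) = 3.9415 + 0.0512329 = 3.99273 m along the plane.
The resultant acts 0.721502 + 0.0512329 = 0.772735 m (along the plate) below the hinge at the top edge, so the moment about the hinge is M = F × 0.772735 = 211.046 × 0.772735 = 163.083 kN·m.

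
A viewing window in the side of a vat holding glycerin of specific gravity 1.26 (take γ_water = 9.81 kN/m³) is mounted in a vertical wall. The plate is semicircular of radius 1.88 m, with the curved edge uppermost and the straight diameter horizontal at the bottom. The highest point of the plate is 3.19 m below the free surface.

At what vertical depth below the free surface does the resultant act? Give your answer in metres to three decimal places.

h_p = 4.330 m

γ = 1.26 × 9.81 = 12.3606 kN/m³.
The centroid lies 4r/(3π) = 0.797897 m above the diameter, so r − 4r/(3π) = 1.88 − 0.797897 = 1.0821 m below the topmost point, so the centroid depth is h_c = 3.19 + 1.0821 = 4.2721 m.
A = πr²/2 = π × 1.88²/2 = 5.55182 m².
Resultant F = γ·h_c·A = 12.3606 × 4.2721 × 5.55182 = 293.168 kN.
I_c = (π/8 − 8/(9π))·r⁴ = 0.109757 × 1.88⁴ = 1.37108 m⁴.
Centre of pressure: y_p = y_c + I_c/(y_c·A) = 4.2721 + 1.37108/(4.2721 × 5.55182) = 4.2721 + 0.0578077 = 4.32991 m along the plane.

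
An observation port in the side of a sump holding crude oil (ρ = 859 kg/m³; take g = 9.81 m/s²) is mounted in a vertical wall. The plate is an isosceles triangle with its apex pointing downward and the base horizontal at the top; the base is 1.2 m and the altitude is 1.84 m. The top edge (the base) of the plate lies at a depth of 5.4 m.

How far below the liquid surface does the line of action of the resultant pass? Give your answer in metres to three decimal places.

h_p = 6.045 m

γ = ρg = 859 × 9.81 / 1000 = 8.42679 kN/m³.
With the apex down, the centroid sits h/3 = 1.84/3 = 0.613333 m below the base (the top edge), so the centroid depth is h_c = 5.4 + 0.613333 = 6.01333 m.
A = ½ × 1.2 × 1.84 = 1.104 m².
Resultant F = γ·h_c·A = 8.42679 × 6.01333 × 1.104 = 55.9431 kN.
I_c = b·h³/36 = 1.2 × 1.84³/36 = 0.20765 m⁴.
Centre of pressure: y_p = y_c + I_c/(y_c·A) = 6.01333 + 0.20765/(6.01333 × 1.104) = 6.01333 + 0.0312786 = 6.04461 m along the plane.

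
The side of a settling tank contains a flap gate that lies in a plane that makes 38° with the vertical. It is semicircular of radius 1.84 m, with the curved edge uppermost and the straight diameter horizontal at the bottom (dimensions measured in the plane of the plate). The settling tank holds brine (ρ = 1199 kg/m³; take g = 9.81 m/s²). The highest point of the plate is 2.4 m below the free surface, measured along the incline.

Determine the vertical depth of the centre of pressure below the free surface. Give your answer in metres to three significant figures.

γ = ρg = 1199 × 9.81 / 1000 = 11.76219 kN/m³.
The plate makes 38° with the vertical, i.e. θ = 90° − 38° = 52° to the horizontal. Measuring y along the incline from the free-surface line, vertical depth h = y·sinθ with sinθ = 0.788011.
The centroid lies 4r/(3π) = 0.78092 m above the diameter, so r − 4r/(3π) = 1.84 − 0.78092 = 1.05908 m below the topmost point, so y_c = 2.4 + 1.05908 = 3.45908 m and h_c = 3.45908 × 0.788011 = 2.72579 m.
A = πr²/2 = π × 1.84²/2 = 5.31809 m².
Resultant F = γ·h_c·A = 11.76219 × 2.72579 × 5.31809 = 170.505 kN.
I_c = (π/8 − 8/(9π))·r⁴ = 0.109757 × 1.84⁴ = 1.25807 m⁴.
Centre of pressure: y_p = y_c + I_c/(y_c·A) = 3.45908 + 1.25807/(3.45908 × 5.31809) = 3.45908 + 0.0683894 = 3.52747 m along the plane.
Vertically, h_p = y_p·sinθ = 3.52747 × 0.788011 = 2.77969 m.

h_p = 2.78 m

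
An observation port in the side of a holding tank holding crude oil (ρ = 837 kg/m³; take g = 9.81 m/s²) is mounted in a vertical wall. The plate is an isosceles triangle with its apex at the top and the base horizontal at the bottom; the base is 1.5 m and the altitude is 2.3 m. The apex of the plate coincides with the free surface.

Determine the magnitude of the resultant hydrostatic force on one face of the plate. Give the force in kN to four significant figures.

F ≈ 21.72 kN

γ = ρg = 837 × 9.81 / 1000 = 8.21097 kN/m³.
With the apex up, the centroid sits 2h/3 = 2 × 2.3/3 = 1.53333 m below the apex, so the centroid depth is h_c = 1.53333 m.
A = ½ × 1.5 × 2.3 = 1.725 m².
Resultant F = γ·h_c·A = 8.21097 × 1.53333 × 1.725 = 21.718 kN.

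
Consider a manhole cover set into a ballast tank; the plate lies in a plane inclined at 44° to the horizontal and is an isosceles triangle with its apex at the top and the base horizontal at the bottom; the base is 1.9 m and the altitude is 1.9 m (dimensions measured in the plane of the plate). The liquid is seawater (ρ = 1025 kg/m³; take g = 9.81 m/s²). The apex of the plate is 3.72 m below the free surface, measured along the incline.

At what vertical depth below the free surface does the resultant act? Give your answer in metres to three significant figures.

γ = ρg = 1025 × 9.81 / 1000 = 10.05525 kN/m³.
Let θ = 44° be the plate's angle to the horizontal; measure y along the incline from where the plane meets the free surface. Vertical depth h = y·sinθ with sinθ = 0.694658.
With the apex up, the centroid sits 2h/3 = 2 × 1.9/3 = 1.26667 m below the apex, so y_c = 3.72 + 1.26667 = 4.98667 m and h_c = 4.98667 × 0.694658 = 3.46403 m.
A = ½ × 1.9 × 1.9 = 1.805 m².
Resultant F = γ·h_c·A = 10.05525 × 3.46403 × 1.805 = 62.8712 kN.
I_c = b·h³/36 = 1.9 × 1.9³/36 = 0.362003 m⁴.
Centre of pressure: y_p = y_c + I_c/(y_c·A) = 4.98667 + 0.362003/(4.98667 × 1.805) = 4.98667 + 0.0402184 = 5.02689 m along the plane.
Vertically, h_p = y_p·sinθ = 5.02689 × 0.694658 = 3.49197 m.

h_p = 3.49 m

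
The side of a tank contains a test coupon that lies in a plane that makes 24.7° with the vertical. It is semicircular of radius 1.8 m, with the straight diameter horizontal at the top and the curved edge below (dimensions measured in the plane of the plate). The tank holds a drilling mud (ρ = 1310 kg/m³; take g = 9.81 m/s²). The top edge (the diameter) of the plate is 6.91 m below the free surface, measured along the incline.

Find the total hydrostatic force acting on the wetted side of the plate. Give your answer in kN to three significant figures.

γ = ρg = 1310 × 9.81 / 1000 = 12.8511 kN/m³.
The plate makes 24.7° with the vertical, i.e. θ = 90° − 24.7° = 65.3° to the horizontal. Measuring y along the incline from the free-surface line, vertical depth h = y·sinθ with sinθ = 0.908508.
The centroid of a semicircle lies 4r/(3π) = 0.763944 m from the diameter, here below the top edge, so y_c = 6.91 + 0.763944 = 7.67394 m and h_c = 7.67394 × 0.908508 = 6.97184 m.
A = πr²/2 = π × 1.8²/2 = 5.08938 m².
Resultant F = γ·h_c·A = 12.8511 × 6.97184 × 5.08938 = 455.987 kN.

F ≈ 456 kN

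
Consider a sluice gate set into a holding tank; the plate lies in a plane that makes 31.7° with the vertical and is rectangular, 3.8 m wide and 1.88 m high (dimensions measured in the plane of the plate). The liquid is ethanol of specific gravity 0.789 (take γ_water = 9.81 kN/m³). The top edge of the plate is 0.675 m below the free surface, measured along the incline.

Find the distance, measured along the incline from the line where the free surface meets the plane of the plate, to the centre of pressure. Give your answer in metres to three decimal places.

γ = 0.789 × 9.81 = 7.74009 kN/m³.
The plate makes 31.7° with the vertical, i.e. θ = 90° − 31.7° = 58.3° to the horizontal. Measuring y along the incline from the free-surface line, vertical depth h = y·sinθ with sinθ = 0.850811.
The centroid lies 1.88/2 = 0.94 m below the top edge, so y_c = 0.675 + 0.94 = 1.615 m and h_c = 1.615 × 0.850811 = 1.37406 m.
A = 3.8 × 1.88 = 7.144 m².
Resultant F = γ·h_c·A = 7.74009 × 1.37406 × 7.144 = 75.9789 kN.
I_c = b·h³/12 = 3.8 × 1.88³/12 = 2.10415 m⁴.
Centre of pressure: y_p = y_c + I_c/(y_c·A) = 1.615 + 2.10415/(1.615 × 7.144) = 1.615 + 0.182374 = 1.79737 m along the plane.

y_p = 1.797 m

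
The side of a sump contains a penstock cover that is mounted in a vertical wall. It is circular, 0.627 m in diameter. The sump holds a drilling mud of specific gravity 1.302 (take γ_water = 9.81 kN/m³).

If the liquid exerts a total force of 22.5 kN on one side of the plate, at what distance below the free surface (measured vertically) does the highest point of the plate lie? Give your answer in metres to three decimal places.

d_top ≈ 5.392 m

γ = 1.302 × 9.81 = 12.77262 kN/m³.
A = π(0.3135)² = 0.308763 m².
From F = γ·h_c·A, the centroid depth is h_c = 22.5/(12.77262 × 0.308763) = 5.70528 m.
The centroid is at the centre, 0.3135 m below the top of the plate, so the highest point sits at h_top = 5.70528 − 0.3135 = 5.39178 m below the surface.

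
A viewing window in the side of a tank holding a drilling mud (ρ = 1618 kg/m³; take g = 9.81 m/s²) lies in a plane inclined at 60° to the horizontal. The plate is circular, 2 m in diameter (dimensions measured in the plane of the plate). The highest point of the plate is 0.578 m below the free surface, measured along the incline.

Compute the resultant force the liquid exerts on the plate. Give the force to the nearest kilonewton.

F ≈ 68 kN

γ = ρg = 1618 × 9.81 / 1000 = 15.87258 kN/m³.
Let θ = 60° be the plate's angle to the horizontal; measure y along the incline from where the plane meets the free surface. Vertical depth h = y·sinθ with sinθ = 0.866025.
The centroid is at the centre, 1 m below the top of the plate, so y_c = 0.578 + 1 = 1.578 m and h_c = 1.578 × 0.866025 = 1.36659 m.
A = π(1)² = 3.14159 m².
Resultant F = γ·h_c·A = 15.87258 × 1.36659 × 3.14159 = 68.1452 kN.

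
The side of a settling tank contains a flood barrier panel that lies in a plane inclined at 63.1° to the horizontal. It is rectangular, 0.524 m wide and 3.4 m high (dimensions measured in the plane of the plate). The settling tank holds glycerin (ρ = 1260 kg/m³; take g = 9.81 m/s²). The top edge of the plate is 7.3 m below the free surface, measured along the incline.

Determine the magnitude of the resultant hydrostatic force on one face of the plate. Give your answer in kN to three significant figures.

γ = ρg = 1260 × 9.81 / 1000 = 12.3606 kN/m³.
Let θ = 63.1° be the plate's angle to the horizontal; measure y along the incline from where the plane meets the free surface. Vertical depth h = y·sinθ with sinθ = 0.891798.
The centroid lies 3.4/2 = 1.7 m below the top edge, so y_c = 7.3 + 1.7 = 9 m and h_c = 9 × 0.891798 = 8.02618 m.
A = 0.524 × 3.4 = 1.7816 m².
Resultant F = γ·h_c·A = 12.3606 × 8.02618 × 1.7816 = 176.75 kN.

F ≈ 177 kN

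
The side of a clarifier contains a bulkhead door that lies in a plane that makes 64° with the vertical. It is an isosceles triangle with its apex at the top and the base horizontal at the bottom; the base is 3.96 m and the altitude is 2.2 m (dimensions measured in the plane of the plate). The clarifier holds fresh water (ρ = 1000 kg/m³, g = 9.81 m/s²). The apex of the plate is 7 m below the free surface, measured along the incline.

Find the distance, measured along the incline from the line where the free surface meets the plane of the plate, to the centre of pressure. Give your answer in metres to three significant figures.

y_p = 8.50 m

γ = ρg = 1000 × 9.81 = 9810 N/m³ = 9.81 kN/m³.
The plate makes 64° with the vertical, i.e. θ = 90° − 64° = 26° to the horizontal. Measuring y along the incline from the free-surface line, vertical depth h = y·sinθ with sinθ = 0.438371.
With the apex up, the centroid sits 2h/3 = 2 × 2.2/3 = 1.46667 m below the apex, so y_c = 7 + 1.46667 = 8.46667 m and h_c = 8.46667 × 0.438371 = 3.71154 m.
A = ½ × 3.96 × 2.2 = 4.356 m².
Resultant F = γ·h_c·A = 9.81 × 3.71154 × 4.356 = 158.603 kN.
I_c = b·h³/36 = 3.96 × 2.2³/36 = 1.17128 m⁴.
Centre of pressure: y_p = y_c + I_c/(y_c·A) = 8.46667 + 1.17128/(8.46667 × 4.356) = 8.46667 + 0.0317585 = 8.49843 m along the plane.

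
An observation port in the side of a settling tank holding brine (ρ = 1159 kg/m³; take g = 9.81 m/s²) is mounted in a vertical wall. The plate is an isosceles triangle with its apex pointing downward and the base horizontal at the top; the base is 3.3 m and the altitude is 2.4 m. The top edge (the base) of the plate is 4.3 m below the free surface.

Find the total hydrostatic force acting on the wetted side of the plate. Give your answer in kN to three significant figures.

F ≈ 230 kN

γ = ρg = 1159 × 9.81 / 1000 = 11.36979 kN/m³.
With the apex down, the centroid sits h/3 = 2.4/3 = 0.8 m below the base (the top edge), so the centroid depth is h_c = 4.3 + 0.8 = 5.1 m.
A = ½ × 3.3 × 2.4 = 3.96 m².
Resultant F = γ·h_c·A = 11.36979 × 5.1 × 3.96 = 229.624 kN.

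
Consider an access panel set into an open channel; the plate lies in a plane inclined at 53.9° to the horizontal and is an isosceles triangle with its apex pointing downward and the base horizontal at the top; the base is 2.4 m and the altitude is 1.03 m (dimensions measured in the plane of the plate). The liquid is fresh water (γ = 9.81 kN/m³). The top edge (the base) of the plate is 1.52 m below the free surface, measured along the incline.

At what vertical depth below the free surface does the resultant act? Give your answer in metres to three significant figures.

h_p = 1.53 m

γ = 9.81 kN/m³.
Let θ = 53.9° be the plate's angle to the horizontal; measure y along the incline from where the plane meets the free surface. Vertical depth h = y·sinθ with sinθ = 0.807990.
With the apex down, the centroid sits h/3 = 1.03/3 = 0.343333 m below the base (the top edge), so y_c = 1.52 + 0.343333 = 1.86333 m and h_c = 1.86333 × 0.807990 = 1.50555 m.
A = ½ × 2.4 × 1.03 = 1.236 m².
Resultant F = γ·h_c·A = 9.81 × 1.50555 × 1.236 = 18.255 kN.
I_c = b·h³/36 = 2.4 × 1.03³/36 = 0.0728485 m⁴.
Centre of pressure: y_p = y_c + I_c/(y_c·A) = 1.86333 + 0.0728485/(1.86333 × 1.236) = 1.86333 + 0.031631 = 1.89496 m along the plane.
Vertically, h_p = y_p·sinθ = 1.89496 × 0.807990 = 1.53111 m.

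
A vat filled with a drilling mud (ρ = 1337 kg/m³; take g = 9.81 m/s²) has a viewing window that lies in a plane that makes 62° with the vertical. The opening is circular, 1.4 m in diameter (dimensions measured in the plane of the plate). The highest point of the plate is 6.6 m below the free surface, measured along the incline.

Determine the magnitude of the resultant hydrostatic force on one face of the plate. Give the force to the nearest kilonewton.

γ = ρg = 1337 × 9.81 / 1000 = 13.11597 kN/m³.
The plate makes 62° with the vertical, i.e. θ = 90° − 62° = 28° to the horizontal. Measuring y along the incline from the free-surface line, vertical depth h = y·sinθ with sinθ = 0.469472.
The centroid is at the centre, 0.7 m below the top of the plate, so y_c = 6.6 + 0.7 = 7.3 m and h_c = 7.3 × 0.469472 = 3.42715 m.
A = π(0.7)² = 1.53938 m².
Resultant F = γ·h_c·A = 13.11597 × 3.42715 × 1.53938 = 69.1957 kN.

F ≈ 69 kN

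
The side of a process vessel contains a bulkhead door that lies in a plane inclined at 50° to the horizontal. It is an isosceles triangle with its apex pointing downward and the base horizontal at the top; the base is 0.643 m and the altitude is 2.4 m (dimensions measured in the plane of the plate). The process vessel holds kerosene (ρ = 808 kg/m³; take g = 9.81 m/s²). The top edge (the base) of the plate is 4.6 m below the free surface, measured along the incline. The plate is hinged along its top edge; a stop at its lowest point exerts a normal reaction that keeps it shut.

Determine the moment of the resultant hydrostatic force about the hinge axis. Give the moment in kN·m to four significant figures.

M ≈ 21.74 kN·m

γ = ρg = 808 × 9.81 / 1000 = 7.92648 kN/m³.
Let θ = 50° be the plate's angle to the horizontal; measure y along the incline from where the plane meets the free surface. Vertical depth h = y·sinθ with sinθ = 0.766044.
With the apex down, the centroid sits h/3 = 2.4/3 = 0.8 m below the base (the top edge), so y_c = 4.6 + 0.8 = 5.4 m and h_c = 5.4 × 0.766044 = 4.13664 m.
A = ½ × 0.643 × 2.4 = 0.7716 m².
Resultant F = γ·h_c·A = 7.92648 × 4.13664 × 0.7716 = 25.3 kN.
I_c = b·h³/36 = 0.643 × 2.4³/36 = 0.246912 m⁴.
Centre of pressure: y_p = y_c + I_c/(y_c·A) = 5.4 + 0.246912/(5.4 × 0.7716) = 5.4 + 0.0592593 = 5.45926 m along the plane.
The resultant acts 0.8 + 0.0592593 = 0.859259 m (along the plate) below the hinge at the top edge, so the moment about the hinge is M = F × 0.859259 = 25.3 × 0.859259 = 21.7393 kN·m.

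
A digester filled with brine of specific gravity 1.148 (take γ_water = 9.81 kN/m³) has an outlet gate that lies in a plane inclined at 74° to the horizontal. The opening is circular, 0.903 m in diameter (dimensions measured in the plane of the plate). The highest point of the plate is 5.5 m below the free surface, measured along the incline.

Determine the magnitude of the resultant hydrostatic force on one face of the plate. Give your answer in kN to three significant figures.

F ≈ 41.3 kN

γ = 1.148 × 9.81 = 11.26188 kN/m³.
Let θ = 74° be the plate's angle to the horizontal; measure y along the incline from where the plane meets the free surface. Vertical depth h = y·sinθ with sinθ = 0.961262.
The centroid is at the centre, 0.4515 m below the top of the plate, so y_c = 5.5 + 0.4515 = 5.9515 m and h_c = 5.9515 × 0.961262 = 5.72095 m.
A = π(0.4515)² = 0.640421 m².
Resultant F = γ·h_c·A = 11.26188 × 5.72095 × 0.640421 = 41.2615 kN.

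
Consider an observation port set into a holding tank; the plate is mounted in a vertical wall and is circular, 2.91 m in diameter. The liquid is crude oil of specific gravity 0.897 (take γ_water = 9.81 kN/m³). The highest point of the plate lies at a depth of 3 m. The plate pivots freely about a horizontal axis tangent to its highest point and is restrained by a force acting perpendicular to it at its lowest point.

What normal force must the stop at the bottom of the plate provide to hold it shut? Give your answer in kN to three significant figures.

P ≈ 141 kN

γ = 0.897 × 9.81 = 8.79957 kN/m³.
The centroid is at the centre, 1.455 m below the top of the plate, so the centroid depth is h_c = 3 + 1.455 = 4.455 m.
A = π(1.455)² = 6.65083 m².
Resultant F = γ·h_c·A = 8.79957 × 4.455 × 6.65083 = 260.726 kN.
I_c = πr⁴/4 = π × 1.455⁴/4 = 3.51999 m⁴.
Centre of pressure: y_p = y_c + I_c/(y_c·A) = 4.455 + 3.51999/(4.455 × 6.65083) = 4.455 + 0.1188 = 4.5738 m along the plane.
The resultant acts 1.455 + 0.1188 = 1.5738 m (along the plate) below the hinge at the top edge, so the moment about the hinge is M = F × 1.5738 = 260.726 × 1.5738 = 410.331 kN·m.
A normal force at the bottom, 2.91 m from the hinge, must supply this moment: P = 410.331/2.91 = 141.007 kN.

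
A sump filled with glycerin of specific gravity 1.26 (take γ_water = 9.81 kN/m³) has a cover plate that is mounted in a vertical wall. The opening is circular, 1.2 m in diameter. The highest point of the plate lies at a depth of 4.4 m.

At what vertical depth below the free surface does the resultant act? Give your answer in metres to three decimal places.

h_p = 5.018 m

γ = 1.26 × 9.81 = 12.3606 kN/m³.
The centroid is at the centre, 0.6 m below the top of the plate, so the centroid depth is h_c = 4.4 + 0.6 = 5 m.
A = π(0.6)² = 1.13097 m².
Resultant F = γ·h_c·A = 12.3606 × 5 × 1.13097 = 69.8973 kN.
I_c = πr⁴/4 = π × 0.6⁴/4 = 0.101788 m⁴.
Centre of pressure: y_p = y_c + I_c/(y_c·A) = 5 + 0.101788/(5 × 1.13097) = 5 + 0.0180001 = 5.018 m along the plane.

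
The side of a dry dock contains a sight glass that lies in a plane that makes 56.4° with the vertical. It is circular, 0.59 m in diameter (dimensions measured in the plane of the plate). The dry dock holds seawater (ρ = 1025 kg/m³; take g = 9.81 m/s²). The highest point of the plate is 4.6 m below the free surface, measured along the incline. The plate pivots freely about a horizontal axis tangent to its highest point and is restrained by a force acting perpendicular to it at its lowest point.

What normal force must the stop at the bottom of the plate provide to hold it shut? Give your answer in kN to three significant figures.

γ = ρg = 1025 × 9.81 / 1000 = 10.05525 kN/m³.
The plate makes 56.4° with the vertical, i.e. θ = 90° − 56.4° = 33.6° to the horizontal. Measuring y along the incline from the free-surface line, vertical depth h = y·sinθ with sinθ = 0.553392.
The centroid is at the centre, 0.295 m below the top of the plate, so y_c = 4.6 + 0.295 = 4.895 m and h_c = 4.895 × 0.553392 = 2.70885 m.
A = π(0.295)² = 0.273397 m².
Resultant F = γ·h_c·A = 10.05525 × 2.70885 × 0.273397 = 7.44683 kN.
I_c = πr⁴/4 = π × 0.295⁴/4 = 0.0059481 m⁴.
Centre of pressure: y_p = y_c + I_c/(y_c·A) = 4.895 + 0.0059481/(4.895 × 0.273397) = 4.895 + 0.00444459 = 4.89944 m along the plane.
The resultant acts 0.295 + 0.00444459 = 0.299445 m (along the plate) below the hinge at the top edge, so the moment about the hinge is M = F × 0.299445 = 7.44683 × 0.299445 = 2.22992 kN·m.
A normal force at the bottom, 0.59 m from the hinge, must supply this moment: P = 2.22992/0.59 = 3.77953 kN.

P ≈ 3.78 kN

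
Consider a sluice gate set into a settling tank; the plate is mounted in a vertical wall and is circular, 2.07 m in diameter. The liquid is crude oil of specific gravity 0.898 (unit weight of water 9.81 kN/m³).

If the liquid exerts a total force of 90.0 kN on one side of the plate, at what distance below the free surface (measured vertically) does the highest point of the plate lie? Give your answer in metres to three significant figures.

d_top ≈ 2.00 m

γ = 0.898 × 9.81 = 8.80938 kN/m³.
A = π(1.035)² = 3.36535 m².
From F = γ·h_c·A, the centroid depth is h_c = 90.0/(8.80938 × 3.36535) = 3.03576 m.
The centroid is at the centre, 1.035 m below the top of the plate, so the highest point sits at h_top = 3.03576 − 1.035 = 2.00076 m below the surface.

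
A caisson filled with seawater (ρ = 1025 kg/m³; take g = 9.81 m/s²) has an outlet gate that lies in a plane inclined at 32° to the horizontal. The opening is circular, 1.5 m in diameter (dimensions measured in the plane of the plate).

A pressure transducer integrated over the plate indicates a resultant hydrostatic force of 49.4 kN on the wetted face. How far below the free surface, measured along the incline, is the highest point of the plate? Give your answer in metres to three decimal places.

γ = ρg = 1025 × 9.81 / 1000 = 10.05525 kN/m³.
A = π(0.75)² = 1.76715 m².
From F = γ·h_c·A, the centroid depth is h_c = 49.4/(10.05525 × 1.76715) = 2.7801 m.
Let θ = 32° be the plate's angle to the horizontal; measure y along the incline from where the plane meets the free surface. Vertical depth h = y·sinθ with sinθ = 0.529919.
Along the incline, y_c = h_c/sinθ = 2.7801/0.529919 = 5.24627 m.
The centroid is at the centre, 0.75 m below the top of the plate, so the highest point sits at y_top = 5.24627 − 0.75 = 4.49627 m along the incline.

y_top ≈ 4.496 m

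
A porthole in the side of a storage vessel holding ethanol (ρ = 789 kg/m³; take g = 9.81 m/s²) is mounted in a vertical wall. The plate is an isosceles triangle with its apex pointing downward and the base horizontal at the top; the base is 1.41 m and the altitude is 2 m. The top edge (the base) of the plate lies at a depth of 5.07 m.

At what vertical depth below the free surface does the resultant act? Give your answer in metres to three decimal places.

h_p = 5.775 m

γ = ρg = 789 × 9.81 / 1000 = 7.74009 kN/m³.
With the apex down, the centroid sits h/3 = 2/3 = 0.666667 m below the base (the top edge), so the centroid depth is h_c = 5.07 + 0.666667 = 5.73667 m.
A = ½ × 1.41 × 2 = 1.41 m².
Resultant F = γ·h_c·A = 7.74009 × 5.73667 × 1.41 = 62.6073 kN.
I_c = b·h³/36 = 1.41 × 2³/36 = 0.313333 m⁴.
Centre of pressure: y_p = y_c + I_c/(y_c·A) = 5.73667 + 0.313333/(5.73667 × 1.41) = 5.73667 + 0.0387371 = 5.77541 m along the plane.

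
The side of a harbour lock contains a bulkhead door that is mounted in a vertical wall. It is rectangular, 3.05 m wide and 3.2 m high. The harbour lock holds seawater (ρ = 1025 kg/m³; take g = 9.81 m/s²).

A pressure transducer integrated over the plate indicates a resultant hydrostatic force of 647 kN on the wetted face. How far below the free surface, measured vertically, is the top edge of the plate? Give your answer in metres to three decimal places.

γ = ρg = 1025 × 9.81 / 1000 = 10.05525 kN/m³.
A = 3.05 × 3.2 = 9.76 m².
From F = γ·h_c·A, the centroid depth is h_c = 647/(10.05525 × 9.76) = 6.59267 m.
The centroid lies 3.2/2 = 1.6 m below the top edge, so the top edge sits at h_top = 6.59267 − 1.6 = 4.99267 m below the surface.

d_top ≈ 4.993 m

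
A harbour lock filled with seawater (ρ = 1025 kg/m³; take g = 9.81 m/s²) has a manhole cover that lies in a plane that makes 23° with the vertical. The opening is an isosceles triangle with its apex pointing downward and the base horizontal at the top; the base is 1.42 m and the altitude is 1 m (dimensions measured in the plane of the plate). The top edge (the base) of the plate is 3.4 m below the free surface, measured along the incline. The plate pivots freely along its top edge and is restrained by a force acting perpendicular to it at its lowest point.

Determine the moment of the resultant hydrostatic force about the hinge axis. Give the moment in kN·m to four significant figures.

M ≈ 8.543 kN·m

γ = ρg = 1025 × 9.81 / 1000 = 10.05525 kN/m³.
The plate makes 23° with the vertical, i.e. θ = 90° − 23° = 67° to the horizontal. Measuring y along the incline from the free-surface line, vertical depth h = y·sinθ with sinθ = 0.920505.
With the apex down, the centroid sits h/3 = 1/3 = 0.333333 m below the base (the top edge), so y_c = 3.4 + 0.333333 = 3.73333 m and h_c = 3.73333 × 0.920505 = 3.43655 m.
A = ½ × 1.42 × 1 = 0.71 m².
Resultant F = γ·h_c·A = 10.05525 × 3.43655 × 0.71 = 24.5343 kN.
I_c = b·h³/36 = 1.42 × 1³/36 = 0.0394444 m⁴.
Centre of pressure: y_p = y_c + I_c/(y_c·A) = 3.73333 + 0.0394444/(3.73333 × 0.71) = 3.73333 + 0.0148809 = 3.74821 m along the plane.
The resultant acts 0.333333 + 0.0148809 = 0.348214 m (along the plate) below the hinge at the top edge, so the moment about the hinge is M = F × 0.348214 = 24.5343 × 0.348214 = 8.54319 kN·m.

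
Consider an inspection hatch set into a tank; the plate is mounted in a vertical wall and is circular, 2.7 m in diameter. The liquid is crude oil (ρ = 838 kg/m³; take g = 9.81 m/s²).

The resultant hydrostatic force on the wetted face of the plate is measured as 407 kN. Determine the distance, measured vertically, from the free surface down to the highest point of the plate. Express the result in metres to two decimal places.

γ = ρg = 838 × 9.81 / 1000 = 8.22078 kN/m³.
A = π(1.35)² = 5.72555 m².
From F = γ·h_c·A, the centroid depth is h_c = 407/(8.22078 × 5.72555) = 8.64697 m.
The centroid is at the centre, 1.35 m below the top of the plate, so the highest point sits at h_top = 8.64697 − 1.35 = 7.29697 m below the surface.

d_top ≈ 7.30 m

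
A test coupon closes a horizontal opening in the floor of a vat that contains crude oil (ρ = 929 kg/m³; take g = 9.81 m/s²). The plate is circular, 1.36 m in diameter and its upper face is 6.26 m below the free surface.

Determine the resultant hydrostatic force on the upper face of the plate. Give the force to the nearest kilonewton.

γ = ρg = 929 × 9.81 / 1000 = 9.11349 kN/m³.
The plate is horizontal, so pressure is uniform at p = γ·h = 9.11349 × 6.26 = 57.0504 kN/m².
A = π(0.68)² = 1.45267 m².
F = p·A = 57.0504 × 1.45267 = 82.8754 kN.

F ≈ 83 kN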